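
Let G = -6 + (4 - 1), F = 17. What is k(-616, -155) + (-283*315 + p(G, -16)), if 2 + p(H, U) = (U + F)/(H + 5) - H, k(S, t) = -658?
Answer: -179603/2 ≈ -89802.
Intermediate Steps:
G = -3 (G = -6 + 3 = -3)
p(H, U) = -2 - H + (17 + U)/(5 + H) (p(H, U) = -2 + ((U + 17)/(H + 5) - H) = -2 + ((17 + U)/(5 + H) - H) = -2 + (-H + (17 + U)/(5 + H)) = -2 - H + (17 + U)/(5 + H))
k(-616, -155) + (-283*315 + p(G, -16)) = -658 + (-283*315 + (7 - 16 - 1*(-3)² - 7*(-3))/(5 - 3)) = -658 + (-89145 + (7 - 16 - 1*9 + 21)/2) = -658 + (-89145 + (7 - 16 - 9 + 21)/2) = -658 + (-89145 + (½)*3) = -658 + (-89145 + 3/2) = -658 - 178287/2 = -179603/2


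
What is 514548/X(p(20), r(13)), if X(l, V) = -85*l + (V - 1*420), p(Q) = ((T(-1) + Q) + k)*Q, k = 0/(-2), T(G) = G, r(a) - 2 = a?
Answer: -514548/32705 ≈ -15.733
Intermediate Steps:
r(a) = 2 + a
k = 0 (k = 0*(-1/2) = 0)
p(Q) = Q*(-1 + Q) (p(Q) = ((-1 + Q) + 0)*Q = (-1 + Q)*Q = Q*(-1 + Q))
X(l, V) = -420 + V - 85*l (X(l, V) = -85*l + (V - 420) = -85*l + (-420 + V) = -420 + V - 85*l)
514548/X(p(20), r(13)) = 514548/(-420 + (2 + 13) - 1700*(-1 + 20)) = 514548/(-420 + 15 - 1700*19) = 514548/(-420 + 15 - 85*380) = 514548/(-420 + 15 - 32300) = 514548/(-32705) = 514548*(-1/32705) = -514548/32705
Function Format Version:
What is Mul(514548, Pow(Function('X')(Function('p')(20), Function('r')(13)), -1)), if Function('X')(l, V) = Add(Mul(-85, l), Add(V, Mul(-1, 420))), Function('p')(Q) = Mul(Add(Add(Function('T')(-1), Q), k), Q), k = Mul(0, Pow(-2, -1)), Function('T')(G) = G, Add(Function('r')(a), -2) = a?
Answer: Rational(-514548, 32705) ≈ -15.733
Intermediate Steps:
Function('r')(a) = Add(2, a)
k = 0 (k = Mul(0, Rational(-1, 2)) = 0)
Function('p')(Q) = Mul(Q, Add(-1, Q)) (Function('p')(Q) = Mul(Add(Add(-1, Q), 0), Q) = Mul(Add(-1, Q), Q) = Mul(Q, Add(-1, Q)))
Function('X')(l, V) = Add(-420, V, Mul(-85, l)) (Function('X')(l, V) = Add(Mul(-85, l), Add(V, -420)) = Add(Mul(-85, l), Add(-420, V)) = Add(-420, V, Mul(-85, l)))
Mul(514548, Pow(Function('X')(Function('p')(20), Function('r')(13)), -1)) = Mul(514548, Pow(Add(-420, Add(2, 13), Mul(-85, Mul(20, Add(-1, 20)))), -1)) = Mul(514548, Pow(Add(-420, 15, Mul(-85, Mul(20, 19))), -1)) = Mul(514548, Pow(Add(-420, 15, Mul(-85, 380)), -1)) = Mul(514548, Pow(Add(-420, 15, -32300), -1)) = Mul(514548, Pow(-32705, -1)) = Mul(514548, Rational(-1, 32705)) = Rational(-514548, 32705)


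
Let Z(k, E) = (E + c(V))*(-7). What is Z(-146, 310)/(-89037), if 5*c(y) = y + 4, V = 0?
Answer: 3626/148395 ≈ 0.024435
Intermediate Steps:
c(y) = ⅘ + y/5 (c(y) = (y + 4)/5 = (4 + y)/5 = ⅘ + y/5)
Z(k, E) = -28/5 - 7*E (Z(k, E) = (E + (⅘ + (⅕)*0))*(-7) = (E + (⅘ + 0))*(-7) = (E + ⅘)*(-7) = (⅘ + E)*(-7) = -28/5 - 7*E)
Z(-146, 310)/(-89037) = (-28/5 - 7*310)/(-89037) = (-28/5 - 2170)*(-1/89037) = -10878/5*(-1/89037) = 3626/148395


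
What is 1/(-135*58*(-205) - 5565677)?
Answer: -1/3960527 ≈ -2.5249e-7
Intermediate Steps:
1/(-135*58*(-205) - 5565677) = 1/(-7830*(-205) - 5565677) = 1/(1605150 - 5565677) = 1/(-3960527) = -1/3960527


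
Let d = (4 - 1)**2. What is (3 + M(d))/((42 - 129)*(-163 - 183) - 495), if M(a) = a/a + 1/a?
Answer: 37/266463 ≈ 0.00013886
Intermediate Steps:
d = 9 (d = 3**2 = 9)
M(a) = 1 + 1/a
(3 + M(d))/((42 - 129)*(-163 - 183) - 495) = (3 + (1 + 9)/9)/((42 - 129)*(-163 - 183) - 495) = (3 + (1/9)*10)/(-87*(-346) - 495) = (3 + 10/9)/(30102 - 495) = (37/9)/29607 = (37/9)*(1/29607) = 37/266463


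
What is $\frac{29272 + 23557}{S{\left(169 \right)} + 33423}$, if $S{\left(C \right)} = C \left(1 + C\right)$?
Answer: $\frac{7547}{8879} \approx 0.84998$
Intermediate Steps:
$\frac{29272 + 23557}{S{\left(169 \right)} + 33423} = \frac{29272 + 23557}{169 \left(1 + 169\right) + 33423} = \frac{52829}{169 \cdot 170 + 33423} = \frac{52829}{28730 + 33423} = \frac{52829}{62153} = 52829 \cdot \frac{1}{62153} = \frac{7547}{8879}$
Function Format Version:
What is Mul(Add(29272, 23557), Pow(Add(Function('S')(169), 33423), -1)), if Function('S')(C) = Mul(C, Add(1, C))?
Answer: Rational(7547, 8879) ≈ 0.84998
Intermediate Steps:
Mul(Add(29272, 23557), Pow(Add(Function('S')(169), 33423), -1)) = Mul(Add(29272, 23557), Pow(Add(Mul(169, Add(1, 169)), 33423), -1)) = Mul(52829, Pow(Add(Mul(169, 170), 33423), -1)) = Mul(52829, Pow(Add(28730, 33423), -1)) = Mul(52829, Pow(62153, -1)) = Mul(52829, Rational(1, 62153)) = Rational(7547, 8879)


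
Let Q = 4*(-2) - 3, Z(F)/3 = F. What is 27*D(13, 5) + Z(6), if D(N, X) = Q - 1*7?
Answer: -468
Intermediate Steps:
Z(F) = 3*F
Q = -11 (Q = -8 - 3 = -11)
D(N, X) = -18 (D(N, X) = -11 - 1*7 = -11 - 7 = -18)
27*D(13, 5) + Z(6) = 27*(-18) + 3*6 = -486 + 18 = -468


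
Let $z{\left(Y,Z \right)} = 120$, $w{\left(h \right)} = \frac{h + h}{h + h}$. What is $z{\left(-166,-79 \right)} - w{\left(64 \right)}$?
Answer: $119$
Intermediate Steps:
$w{\left(h \right)} = 1$ ($w{\left(h \right)} = \frac{2 h}{2 h} = 2 h \frac{1}{2 h} = 1$)
$z{\left(-166,-79 \right)} - w{\left(64 \right)} = 120 - 1 = 119$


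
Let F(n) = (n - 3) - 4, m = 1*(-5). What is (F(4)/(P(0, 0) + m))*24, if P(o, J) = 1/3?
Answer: 108/7 ≈ 15.429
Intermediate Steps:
P(o, J) = 1/3
m = -5
F(n) = -7 + n (F(n) = (-3 + n) - 4 = -7 + n)
(F(4)/(P(0, 0) + m))*24 = ((-7 + 4)/(1/3 - 5))*24 = (-3/(-14/3))*24 = -3/14*(-3)*24 = (9/14)*24 = 108/7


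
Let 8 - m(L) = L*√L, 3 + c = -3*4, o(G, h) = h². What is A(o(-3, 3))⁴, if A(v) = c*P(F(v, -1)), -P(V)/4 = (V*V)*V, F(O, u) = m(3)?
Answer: 180693649048436640000 - 104323525152537600000*√3 ≈ 3.0596e+12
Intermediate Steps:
c = -15 (c = -3 - 3*4 = -3 - 12 = -15)
m(L) = 8 - L^(3/2) (m(L) = 8 - L*√L = 8 - L^(3/2))
F(O, u) = 8 - 3*√3 (F(O, u) = 8 - 3^(3/2) = 8 - 3*√3)
P(V) = -4*V³ (P(V) = -4*V*V*V = -4*V²*V = -4*V³)
A(v) = 60*(8 - 3*√3)³ (A(v) = -(-60)*(8 - 3*√3)³ = 60*(8 - 3*√3)³)
A(o(-3, 3))⁴ = (69600 - 39420*√3)⁴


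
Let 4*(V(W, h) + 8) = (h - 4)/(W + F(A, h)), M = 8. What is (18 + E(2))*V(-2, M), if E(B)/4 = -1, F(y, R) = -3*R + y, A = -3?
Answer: -3262/29 ≈ -112.48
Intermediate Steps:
F(y, R) = y - 3*R
E(B) = -4 (E(B) = 4*(-1) = -4)
V(W, h) = -8 + (-4 + h)/(4*(-3 + W - 3*h)) (V(W, h) = -8 + ((h - 4)/(W + (-3 - 3*h)))/4 = -8 + ((-4 + h)/(-3 + W - 3*h))/4 = -8 + (-4 + h)/(4*(-3 + W - 3*h)))
(18 + E(2))*V(-2, M) = (18 - 4)*((-92 - 97*8 + 32*(-2))/(4*(3 - 1*(-2) + 3*8))) = 14*((-92 - 776 - 64)/(4*(3 + 2 + 24))) = 14*((¼)*(-932)/29) = 14*((¼)*(1/29)*(-932)) = 14*(-233/29) = -3262/29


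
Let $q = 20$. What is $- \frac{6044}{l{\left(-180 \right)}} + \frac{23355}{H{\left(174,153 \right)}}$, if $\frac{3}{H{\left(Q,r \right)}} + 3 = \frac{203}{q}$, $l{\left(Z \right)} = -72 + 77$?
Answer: $\frac{1089079}{20} \approx 54454.0$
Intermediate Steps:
$l{\left(Z \right)} = 5$
$H{\left(Q,r \right)} = \frac{60}{143}$ ($H{\left(Q,r \right)} = \frac{3}{-3 + \frac{203}{20}} = \frac{3}{\frac{143}{20}} = 3 \cdot \frac{20}{143} = \frac{60}{143}$)
$- \frac{6044}{l{\left(-180 \right)}} + \frac{23355}{H{\left(174,153 \right)}} = - \frac{6044}{5} + \frac{23355}{\frac{60}{143}} = \left(-6044\right) \frac{1}{5} + 23355 \cdot \frac{143}{60} = - \frac{6044}{5} + \frac{222651}{4} = \frac{1089079}{20}$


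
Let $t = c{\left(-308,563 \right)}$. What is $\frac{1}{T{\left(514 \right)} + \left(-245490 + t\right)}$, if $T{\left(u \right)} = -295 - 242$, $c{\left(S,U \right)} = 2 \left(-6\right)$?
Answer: $- \frac{1}{246039} \approx -4.0644 \cdot 10^{-6}$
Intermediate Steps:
$c{\left(S,U \right)} = -12$
$t = -12$
$T{\left(u \right)} = -537$
$\frac{1}{T{\left(514 \right)} + \left(-245490 + t\right)} = \frac{1}{-537 - 245502} = \frac{1}{-246039} = - \frac{1}{246039}$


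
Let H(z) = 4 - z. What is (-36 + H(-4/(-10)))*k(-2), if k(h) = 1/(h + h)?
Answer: 81/10 ≈ 8.1000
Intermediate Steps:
k(h) = 1/(2*h)
(-36 + H(-4/(-10)))*k(-2) = (-36 + (4 - (-4)/(-10)))*((½)/(-2)) = (-36 + (4 - (-4)*(-1)/10))*((½)*(-½)) = (-36 + (4 - 1*⅖))*(-¼) = (-36 + (4 - ⅖))*(-¼) = (-36 + 18/5)*(-¼) = -162/5*(-¼) = 81/10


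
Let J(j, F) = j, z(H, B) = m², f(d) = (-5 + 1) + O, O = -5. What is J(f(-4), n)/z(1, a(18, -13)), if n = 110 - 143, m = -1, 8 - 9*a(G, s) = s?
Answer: -9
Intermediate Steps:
a(G, s) = 8/9 - s/9
f(d) = -9 (f(d) = (-5 + 1) - 5 = -4 - 5 = -9)
n = -33
z(H, B) = 1 (z(H, B) = (-1)² = 1)
J(f(-4), n)/z(1, a(18, -13)) = -9/1 = -9*1 = -9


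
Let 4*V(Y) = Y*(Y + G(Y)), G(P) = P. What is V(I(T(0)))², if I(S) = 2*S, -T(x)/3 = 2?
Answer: 5184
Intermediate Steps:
T(x) = -6 (T(x) = -3*2 = -6)
V(Y) = Y²/2 (V(Y) = (Y*(Y + Y))/4 = (Y*(2*Y))/4 = (2*Y²)/4 = Y²/2)
V(I(T(0)))² = ((2*(-6))²/2)² = ((½)*(-12)²)² = ((½)*144)² = 72² = 5184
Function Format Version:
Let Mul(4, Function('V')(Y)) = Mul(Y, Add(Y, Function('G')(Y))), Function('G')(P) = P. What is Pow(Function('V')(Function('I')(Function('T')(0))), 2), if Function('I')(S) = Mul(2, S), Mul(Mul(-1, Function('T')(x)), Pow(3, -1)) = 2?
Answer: 5184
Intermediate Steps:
Function('T')(x) = -6 (Function('T')(x) = Mul(-3, 2) = -6)
Function('V')(Y) = Mul(Rational(1, 2), Pow(Y, 2)) (Function('V')(Y) = Mul(Rational(1, 4), Mul(Y, Add(Y, Y))) = Mul(Rational(1, 4), Mul(Y, Mul(2, Y))) = Mul(Rational(1, 4), Mul(2, Pow(Y, 2))) = Mul(Rational(1, 2), Pow(Y, 2)))
Pow(Function('V')(Function('I')(Function('T')(0))), 2) = Pow(Mul(Rational(1, 2), Pow(Mul(2, -6), 2)), 2) = Pow(Mul(Rational(1, 2), Pow(-12, 2)), 2) = Pow(Mul(Rational(1, 2), 144), 2) = Pow(72, 2) = 5184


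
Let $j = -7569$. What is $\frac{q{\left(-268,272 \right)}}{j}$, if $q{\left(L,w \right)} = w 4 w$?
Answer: $- \frac{295936}{7569} \approx -39.098$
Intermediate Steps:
$q{\left(L,w \right)} = 4 w^{2}$ ($q{\left(L,w \right)} = 4 w w = 4 w^{2}$)
$\frac{q{\left(-268,272 \right)}}{j} = \frac{4 \cdot 272^{2}}{-7569} = 4 \cdot 73984 \left(- \frac{1}{7569}\right) = 295936 \left(- \frac{1}{7569}\right) = - \frac{295936}{7569}$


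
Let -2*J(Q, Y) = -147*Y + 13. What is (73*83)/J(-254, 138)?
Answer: 12118/20273 ≈ 0.59774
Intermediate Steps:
J(Q, Y) = -13/2 + 147*Y/2 (J(Q, Y) = -(-147*Y + 13)/2 = -(13 - 147*Y)/2 = -13/2 + 147*Y/2)
(73*83)/J(-254, 138) = (73*83)/(-13/2 + (147/2)*138) = 6059/(-13/2 + 10143) = 6059/(20273/2) = 6059*(2/20273) = 12118/20273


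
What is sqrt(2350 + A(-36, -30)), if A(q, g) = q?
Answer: sqrt(2314) ≈ 48.104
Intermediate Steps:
sqrt(2350 + A(-36, -30)) = sqrt(2350 - 36) = sqrt(2314)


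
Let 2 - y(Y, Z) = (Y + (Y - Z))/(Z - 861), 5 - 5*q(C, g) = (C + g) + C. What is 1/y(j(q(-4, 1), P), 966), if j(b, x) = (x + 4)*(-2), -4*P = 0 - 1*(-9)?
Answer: 15/169 ≈ 0.088757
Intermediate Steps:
P = -9/4 (P = -(0 - 1*(-9))/4 = -(0 + 9)/4 = -¼*9 = -9/4 ≈ -2.2500)
q(C, g) = 1 - 2*C/5 - g/5 (q(C, g) = 1 - ((C + g) + C)/5 = 1 - (g + 2*C)/5 = 1 + (-2*C/5 - g/5) = 1 - 2*C/5 - g/5)
j(b, x) = -8 - 2*x (j(b, x) = (4 + x)*(-2) = -8 - 2*x)
y(Y, Z) = 2 - (-Z + 2*Y)/(-861 + Z) (y(Y, Z) = 2 - (Y + (Y - Z))/(Z - 861) = 2 - (-Z + 2*Y)/(-861 + Z))
1/y(j(q(-4, 1), P), 966) = 1/((-1722 - 2*(-8 - 2*(-9/4)) + 3*966)/(-861 + 966)) = 1/((-1722 - 2*(-8 + 9/2) + 2898)/105) = 1/((-1722 - 2*(-7/2) + 2898)/105) = 1/((-1722 + 7 + 2898)/105) = 1/((1/105)*1183) = 1/(169/15) = 15/169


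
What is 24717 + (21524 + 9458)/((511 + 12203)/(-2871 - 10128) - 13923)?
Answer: 1491106555043/60332597 ≈ 24715.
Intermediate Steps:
24717 + (21524 + 9458)/((511 + 12203)/(-2871 - 10128) - 13923) = 24717 + 30982/(12714/(-12999) - 13923) = 24717 + 30982/(12714*(-1/12999) - 13923) = 24717 + 30982/(-4238/4333 - 13923) = 24717 + 30982/(-60332597/4333) = 24717 + 30982*(-4333/60332597) = 24717 - 134245006/60332597 = 1491106555043/60332597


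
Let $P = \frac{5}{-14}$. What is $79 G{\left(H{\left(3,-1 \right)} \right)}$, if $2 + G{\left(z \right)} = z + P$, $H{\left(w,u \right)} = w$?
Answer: $\frac{711}{14} \approx 50.786$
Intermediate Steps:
$P = - \frac{5}{14}$ ($P = 5 \left(- \frac{1}{14}\right) = - \frac{5}{14} \approx -0.35714$)
$G{\left(z \right)} = - \frac{33}{14} + z$ ($G{\left(z \right)} = -2 + \left(z - \frac{5}{14}\right) = -2 + \left(- \frac{5}{14} + z\right) = - \frac{33}{14} + z$)
$79 G{\left(H{\left(3,-1 \right)} \right)} = 79 \left(- \frac{33}{14} + 3\right) = 79 \cdot \frac{9}{14} = \frac{711}{14}$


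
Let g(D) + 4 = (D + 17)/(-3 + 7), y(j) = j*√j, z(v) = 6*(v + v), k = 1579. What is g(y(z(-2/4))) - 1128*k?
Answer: -7124447/4 - 3*I*√6/2 ≈ -1.7811e+6 - 3.6742*I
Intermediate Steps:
z(v) = 12*v (z(v) = 6*(2*v) = 12*v)
y(j) = j^(3/2)
g(D) = ¼ + D/4 (g(D) = -4 + (D + 17)/(-3 + 7) = -4 + (17 + D)/4 = -4 + (17 + D)*(¼) = -4 + (17/4 + D/4) = ¼ + D/4)
g(y(z(-2/4))) - 1128*k = (¼ + (12*(-2/4))^(3/2)/4) - 1128*1579 = (¼ + (12*(-2*¼))^(3/2)/4) - 1781112 = (¼ + (12*(-½))^(3/2)/4) - 1781112 = (¼ + (-6)^(3/2)/4) - 1781112 = (¼ + (-6*I*√6)/4) - 1781112 = (¼ - 3*I*√6/2) - 1781112 = -7124447/4 - 3*I*√6/2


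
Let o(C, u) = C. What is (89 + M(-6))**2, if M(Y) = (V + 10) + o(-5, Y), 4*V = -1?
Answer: 140625/16 ≈ 8789.1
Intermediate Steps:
V = -1/4 (V = (1/4)*(-1) = -1/4 ≈ -0.25000)
M(Y) = 19/4 (M(Y) = (-1/4 + 10) - 5 = 39/4 - 5 = 19/4)
(89 + M(-6))**2 = (89 + 19/4)**2 = (375/4)**2 = 140625/16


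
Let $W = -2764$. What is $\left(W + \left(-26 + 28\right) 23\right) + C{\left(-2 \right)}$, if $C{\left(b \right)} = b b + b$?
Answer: $-2716$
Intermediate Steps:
$C{\left(b \right)} = b + b^{2}$ ($C{\left(b \right)} = b^{2} + b = b + b^{2}$)
$\left(W + \left(-26 + 28\right) 23\right) + C{\left(-2 \right)} = \left(-2764 + \left(-26 + 28\right) 23\right) - 2 \left(1 - 2\right) = \left(-2764 + 2 \cdot 23\right) - -2 = \left(-2764 + 46\right) + 2 = -2718 + 2 = -2716$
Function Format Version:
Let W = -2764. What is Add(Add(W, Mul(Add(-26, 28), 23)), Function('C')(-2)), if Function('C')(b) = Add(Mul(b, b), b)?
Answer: -2716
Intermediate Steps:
Function('C')(b) = Add(b, Pow(b, 2)) (Function('C')(b) = Add(Pow(b, 2), b) = Add(b, Pow(b, 2)))
Add(Add(W, Mul(Add(-26, 28), 23)), Function('C')(-2)) = Add(Add(-2764, Mul(Add(-26, 28), 23)), Mul(-2, Add(1, -2))) = Add(Add(-2764, Mul(2, 23)), Mul(-2, -1)) = Add(Add(-2764, 46), 2) = Add(-2718, 2) = -2716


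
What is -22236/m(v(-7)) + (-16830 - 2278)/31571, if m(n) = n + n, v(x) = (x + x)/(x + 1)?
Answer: -1053152890/220997 ≈ -4765.5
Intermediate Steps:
v(x) = 2*x/(1 + x) (v(x) = (2*x)/(1 + x) = 2*x/(1 + x))
m(n) = 2*n
-22236/m(v(-7)) + (-16830 - 2278)/31571 = -22236/(2*(2*(-7)/(1 - 7))) + (-16830 - 2278)/31571 = -22236/(2*(2*(-7)/(-6))) - 19108*1/31571 = -22236/(2*(2*(-7)*(-1/6))) - 19108/31571 = -22236/(2*(7/3)) - 19108/31571 = -22236/14/3 - 19108/31571 = -22236*3/14 - 19108/31571 = -33354/7 - 19108/31571 = -1053152890/220997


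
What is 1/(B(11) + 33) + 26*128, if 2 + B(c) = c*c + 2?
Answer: 512513/154 ≈ 3328.0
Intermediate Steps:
B(c) = c**2 (B(c) = -2 + (c*c + 2) = -2 + (c**2 + 2) = -2 + (2 + c**2) = c**2)
1/(B(11) + 33) + 26*128 = 1/(11**2 + 33) + 26*128 = 1/(121 + 33) + 3328 = 1/154 + 3328 = 512513/154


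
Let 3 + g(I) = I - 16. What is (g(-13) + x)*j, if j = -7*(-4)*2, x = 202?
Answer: 9520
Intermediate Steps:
g(I) = -19 + I (g(I) = -3 + (I - 16) = -3 + (-16 + I) = -19 + I)
j = 56 (j = 28*2 = 56)
(g(-13) + x)*j = ((-19 - 13) + 202)*56 = (-32 + 202)*56 = 170*56 = 9520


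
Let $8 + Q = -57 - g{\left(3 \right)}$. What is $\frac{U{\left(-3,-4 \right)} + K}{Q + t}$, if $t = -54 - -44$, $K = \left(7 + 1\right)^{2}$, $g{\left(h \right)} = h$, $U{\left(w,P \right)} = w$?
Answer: $- \frac{61}{78} \approx -0.78205$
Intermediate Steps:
$K = 64$ ($K = 8^{2} = 64$)
$Q = -68$ ($Q = -8 - 60 = -68$)
$t = -10$ ($t = -54 + 44 = -10$)
$\frac{U{\left(-3,-4 \right)} + K}{Q + t} = \frac{-3 + 64}{-68 - 10} = \frac{1}{-78} \cdot 61 = \left(- \frac{1}{78}\right) 61 = - \frac{61}{78}$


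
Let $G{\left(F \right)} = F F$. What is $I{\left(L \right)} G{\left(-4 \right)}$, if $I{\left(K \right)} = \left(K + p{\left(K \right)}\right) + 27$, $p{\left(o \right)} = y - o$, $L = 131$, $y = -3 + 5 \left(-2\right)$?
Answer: $224$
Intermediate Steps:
$y = -13$ ($y = -3 - 10 = -13$)
$p{\left(o \right)} = -13 - o$
$G{\left(F \right)} = F^{2}$
$I{\left(K \right)} = 14$ ($I{\left(K \right)} = \left(K - \left(13 + K\right)\right) + 27 = -13 + 27 = 14$)
$I{\left(L \right)} G{\left(-4 \right)} = 14 \left(-4\right)^{2} = 14 \cdot 16 = 224$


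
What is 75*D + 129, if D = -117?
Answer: -8646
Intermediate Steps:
75*D + 129 = 75*(-117) + 129 = -8775 + 129 = -8646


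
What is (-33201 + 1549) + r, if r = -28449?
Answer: -60101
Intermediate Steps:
(-33201 + 1549) + r = (-33201 + 1549) - 28449 = -31652 - 28449 = -60101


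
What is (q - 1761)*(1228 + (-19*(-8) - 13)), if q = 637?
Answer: -1536508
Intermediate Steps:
(q - 1761)*(1228 + (-19*(-8) - 13)) = (637 - 1761)*(1228 + (-19*(-8) - 13)) = -1124*(1228 + (152 - 13)) = -1124*(1228 + 139) = -1124*1367 = -1536508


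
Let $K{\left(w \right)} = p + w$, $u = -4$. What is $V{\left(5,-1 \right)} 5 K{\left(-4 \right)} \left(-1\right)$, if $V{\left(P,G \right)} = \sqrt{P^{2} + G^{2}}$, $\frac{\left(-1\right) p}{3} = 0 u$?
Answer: $20 \sqrt{26} \approx 101.98$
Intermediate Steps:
$p = 0$ ($p = - 3 \cdot 0 \left(-4\right) = \left(-3\right) 0 = 0$)
$K{\left(w \right)} = w$ ($K{\left(w \right)} = 0 + w = w$)
$V{\left(P,G \right)} = \sqrt{G^{2} + P^{2}}$
$V{\left(5,-1 \right)} 5 K{\left(-4 \right)} \left(-1\right) = \sqrt{\left(-1\right)^{2} + 5^{2}} \cdot 5 \left(-4\right) \left(-1\right) = \sqrt{1 + 25} \left(-20\right) \left(-1\right) = \sqrt{26} \left(-20\right) \left(-1\right) = - 20 \sqrt{26} \left(-1\right) = 20 \sqrt{26}$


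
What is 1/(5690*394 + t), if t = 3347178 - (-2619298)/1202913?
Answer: 1202913/6723129086992 ≈ 1.7892e-7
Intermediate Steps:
t = 4026366548812/1202913 (t = 3347178 - (-2619298)/1202913 = 3347178 - 1*(-2619298/1202913) = 3347178 + 2619298/1202913 = 4026366548812/1202913 ≈ 3.3472e+6)
1/(5690*394 + t) = 1/(5690*394 + 4026366548812/1202913) = 1/(2241860 + 4026366548812/1202913) = 1/(6723129086992/1202913) = 1202913/6723129086992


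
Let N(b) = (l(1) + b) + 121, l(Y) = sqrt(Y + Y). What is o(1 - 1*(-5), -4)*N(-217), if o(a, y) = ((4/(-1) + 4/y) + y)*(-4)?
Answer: -3456 + 36*sqrt(2) ≈ -3405.1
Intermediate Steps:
l(Y) = sqrt(2)*sqrt(Y) (l(Y) = sqrt(2*Y) = sqrt(2)*sqrt(Y))
o(a, y) = 16 - 16/y - 4*y (o(a, y) = ((4*(-1) + 4/y) + y)*(-4) = ((-4 + 4/y) + y)*(-4) = (-4 + y + 4/y)*(-4) = 16 - 16/y - 4*y)
N(b) = 121 + b + sqrt(2) (N(b) = (sqrt(2)*sqrt(1) + b) + 121 = (sqrt(2)*1 + b) + 121 = (sqrt(2) + b) + 121 = (b + sqrt(2)) + 121 = 121 + b + sqrt(2))
o(1 - 1*(-5), -4)*N(-217) = (16 - 16/(-4) - 4*(-4))*(121 - 217 + sqrt(2)) = (16 - 16*(-1/4) + 16)*(-96 + sqrt(2)) = (16 + 4 + 16)*(-96 + sqrt(2)) = 36*(-96 + sqrt(2)) = -3456 + 36*sqrt(2)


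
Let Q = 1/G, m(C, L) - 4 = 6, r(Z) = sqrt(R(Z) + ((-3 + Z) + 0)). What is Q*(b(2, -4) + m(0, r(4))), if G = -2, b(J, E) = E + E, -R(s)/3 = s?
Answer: -1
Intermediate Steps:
R(s) = -3*s
r(Z) = sqrt(-3 - 2*Z) (r(Z) = sqrt(-3*Z + ((-3 + Z) + 0)) = sqrt(-3*Z + (-3 + Z)) = sqrt(-3 - 2*Z))
b(J, E) = 2*E
m(C, L) = 10 (m(C, L) = 4 + 6 = 10)
Q = -1/2 (Q = 1/(-2) = -1/2 ≈ -0.50000)
Q*(b(2, -4) + m(0, r(4))) = -(2*(-4) + 10)/2 = -(-8 + 10)/2 = -1/2*2 = -1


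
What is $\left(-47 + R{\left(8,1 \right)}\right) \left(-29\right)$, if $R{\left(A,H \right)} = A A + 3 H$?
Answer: $-580$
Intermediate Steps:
$R{\left(A,H \right)} = A^{2} + 3 H$
$\left(-47 + R{\left(8,1 \right)}\right) \left(-29\right) = \left(-47 + \left(8^{2} + 3 \cdot 1\right)\right) \left(-29\right) = \left(-47 + \left(64 + 3\right)\right) \left(-29\right) = \left(-47 + 67\right) \left(-29\right) = 20 \left(-29\right) = -580$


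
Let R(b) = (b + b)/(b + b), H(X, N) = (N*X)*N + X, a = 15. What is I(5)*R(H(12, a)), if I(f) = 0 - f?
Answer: -5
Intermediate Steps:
H(X, N) = X + X*N² (H(X, N) = X*N² + X = X + X*N²)
R(b) = 1 (R(b) = (2*b)/((2*b)) = (2*b)*(1/(2*b)) = 1)
I(f) = -f
I(5)*R(H(12, a)) = -1*5*1 = -5*1 = -5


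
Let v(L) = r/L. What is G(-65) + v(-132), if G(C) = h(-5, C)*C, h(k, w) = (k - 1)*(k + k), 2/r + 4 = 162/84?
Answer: -3732293/957 ≈ -3900.0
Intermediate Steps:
r = -28/29 (r = 2/(-4 + 162/84) = 2/(-4 + 162*(1/84)) = 2/(-4 + 27/14) = 2/(-29/14) = 2*(-14/29) = -28/29 ≈ -0.96552)
h(k, w) = 2*k*(-1 + k) (h(k, w) = (-1 + k)*(2*k) = 2*k*(-1 + k))
G(C) = 60*C (G(C) = (2*(-5)*(-1 - 5))*C = (2*(-5)*(-6))*C = 60*C)
v(L) = -28/(29*L)
G(-65) + v(-132) = 60*(-65) - 28/29/(-132) = -3900 - 28/29*(-1/132) = -3900 + 7/957 = -3732293/957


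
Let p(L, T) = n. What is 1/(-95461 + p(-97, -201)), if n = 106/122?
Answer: -61/5823068 ≈ -1.0476e-5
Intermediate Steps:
n = 53/61 (n = 106*(1/122) = 53/61 ≈ 0.86885)
p(L, T) = 53/61
1/(-95461 + p(-97, -201)) = 1/(-95461 + 53/61) = 1/(-5823068/61) = -61/5823068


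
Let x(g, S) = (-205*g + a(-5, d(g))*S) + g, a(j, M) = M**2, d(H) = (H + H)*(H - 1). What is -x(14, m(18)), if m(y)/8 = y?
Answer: -19076568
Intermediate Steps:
d(H) = 2*H*(-1 + H) (d(H) = (2*H)*(-1 + H) = 2*H*(-1 + H))
m(y) = 8*y
x(g, S) = -204*g + 4*S*g**2*(-1 + g)**2 (x(g, S) = (-205*g + (2*g*(-1 + g))**2*S) + g = (-205*g + (4*g**2*(-1 + g)**2)*S) + g = (-205*g + 4*S*g**2*(-1 + g)**2) + g = -204*g + 4*S*g**2*(-1 + g)**2)
-x(14, m(18)) = -4*14*(-51 + (8*18)*14*(-1 + 14)**2) = -4*14*(-51 + 144*14*13**2) = -4*14*(-51 + 144*14*169) = -4*14*(-51 + 340704) = -4*14*340653 = -1*19076568 = -19076568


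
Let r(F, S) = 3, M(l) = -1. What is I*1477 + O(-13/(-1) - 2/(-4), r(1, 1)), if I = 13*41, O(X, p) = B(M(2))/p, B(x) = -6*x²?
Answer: 787239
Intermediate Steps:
O(X, p) = -6/p (O(X, p) = (-6*(-1)²)/p = (-6*1)/p = -6/p)
I = 533
I*1477 + O(-13/(-1) - 2/(-4), r(1, 1)) = 533*1477 - 6/3 = 787241 - 6*⅓ = 787241 - 2 = 787239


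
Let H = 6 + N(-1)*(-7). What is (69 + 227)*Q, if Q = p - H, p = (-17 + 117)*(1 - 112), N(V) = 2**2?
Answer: -3279088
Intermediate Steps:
N(V) = 4
H = -22 (H = 6 + 4*(-7) = 6 - 28 = -22)
p = -11100 (p = 100*(-111) = -11100)
Q = -11078 (Q = -11100 - 1*(-22) = -11100 + 22 = -11078)
(69 + 227)*Q = (69 + 227)*(-11078) = 296*(-11078) = -3279088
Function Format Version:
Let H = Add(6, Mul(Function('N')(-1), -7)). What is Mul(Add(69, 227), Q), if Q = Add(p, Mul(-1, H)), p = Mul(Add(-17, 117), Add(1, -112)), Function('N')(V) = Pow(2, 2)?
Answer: -3279088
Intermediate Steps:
Function('N')(V) = 4
H = -22 (H = Add(6, Mul(4, -7)) = Add(6, -28) = -22)
p = -11100 (p = Mul(100, -111) = -11100)
Q = -11078 (Q = Add(-11100, Mul(-1, -22)) = Add(-11100, 22) = -11078)
Mul(Add(69, 227), Q) = Mul(Add(69, 227), -11078) = Mul(296, -11078) = -3279088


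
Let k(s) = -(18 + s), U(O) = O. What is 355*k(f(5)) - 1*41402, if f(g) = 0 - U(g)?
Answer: -46017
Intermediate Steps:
f(g) = -g (f(g) = 0 - g = -g)
k(s) = -18 - s
355*k(f(5)) - 1*41402 = 355*(-18 - (-1)*5) - 1*41402 = 355*(-18 - 1*(-5)) - 41402 = 355*(-18 + 5) - 41402 = 355*(-13) - 41402 = -4615 - 41402 = -46017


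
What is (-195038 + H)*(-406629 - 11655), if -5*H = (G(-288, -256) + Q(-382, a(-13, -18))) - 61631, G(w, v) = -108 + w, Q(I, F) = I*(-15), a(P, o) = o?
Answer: 384358239612/5 ≈ 7.6872e+10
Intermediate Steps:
Q(I, F) = -15*I
H = 56297/5 (H = -(((-108 - 288) - 15*(-382)) - 61631)/5 = -((-396 + 5730) - 61631)/5 = -(5334 - 61631)/5 = -1/5*(-56297) = 56297/5 ≈ 11259.)
(-195038 + H)*(-406629 - 11655) = (-195038 + 56297/5)*(-406629 - 11655) = -918893/5*(-418284) = 384358239612/5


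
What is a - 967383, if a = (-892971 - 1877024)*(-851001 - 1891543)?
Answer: 7596832199897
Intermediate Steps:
a = 7596833167280 (a = -2769995*(-2742544) = 7596833167280)
a - 967383 = 7596833167280 - 967383 = 7596832199897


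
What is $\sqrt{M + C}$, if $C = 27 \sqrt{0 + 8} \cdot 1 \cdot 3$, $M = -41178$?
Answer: $\sqrt{-41178 + 162 \sqrt{2}} \approx 202.36 i$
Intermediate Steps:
$C = 162 \sqrt{2}$ ($C = 27 \sqrt{8} \cdot 3 = 27 \cdot 2 \sqrt{2} \cdot 3 = 54 \sqrt{2} \cdot 3 = 162 \sqrt{2} \approx 229.1$)
$\sqrt{M + C} = \sqrt{-41178 + 162 \sqrt{2}}$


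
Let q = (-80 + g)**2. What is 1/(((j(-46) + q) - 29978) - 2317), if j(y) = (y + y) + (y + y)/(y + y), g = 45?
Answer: -1/31161 ≈ -3.2091e-5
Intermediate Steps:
q = 1225 (q = (-80 + 45)**2 = (-35)**2 = 1225)
j(y) = 1 + 2*y (j(y) = 2*y + (2*y)/((2*y)) = 2*y + (2*y)*(1/(2*y)) = 2*y + 1 = 1 + 2*y)
1/(((j(-46) + q) - 29978) - 2317) = 1/((((1 + 2*(-46)) + 1225) - 29978) - 2317) = 1/((((1 - 92) + 1225) - 29978) - 2317) = 1/(((-91 + 1225) - 29978) - 2317) = 1/((1134 - 29978) - 2317) = 1/(-28844 - 2317) = 1/(-31161) = -1/31161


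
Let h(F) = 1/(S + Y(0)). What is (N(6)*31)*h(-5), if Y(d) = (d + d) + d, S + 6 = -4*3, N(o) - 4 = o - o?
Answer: -62/9 ≈ -6.8889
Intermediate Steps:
N(o) = 4 (N(o) = 4 + (o - o) = 4 + 0 = 4)
S = -18 (S = -6 - 4*3 = -6 - 12 = -18)
Y(d) = 3*d (Y(d) = 2*d + d = 3*d)
h(F) = -1/18 (h(F) = 1/(-18 + 3*0) = 1/(-18 + 0) = 1/(-18) = -1/18)
(N(6)*31)*h(-5) = (4*31)*(-1/18) = 124*(-1/18) = -62/9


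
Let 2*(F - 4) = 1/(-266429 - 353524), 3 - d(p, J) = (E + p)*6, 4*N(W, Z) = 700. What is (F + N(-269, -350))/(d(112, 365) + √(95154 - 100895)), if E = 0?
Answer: -49493327579/187350623204 - 221943173*I*√5741/562051869612 ≈ -0.26417 - 0.02992*I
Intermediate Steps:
N(W, Z) = 175 (N(W, Z) = (¼)*700 = 175)
d(p, J) = 3 - 6*p (d(p, J) = 3 - (0 + p)*6 = 3 - p*6 = 3 - 6*p)
F = 4959623/1239906 (F = 4 + 1/(2*(-266429 - 353524)) = 4 + (½)/(-619953) = 4 + (½)*(-1/619953) = 4 - 1/1239906 = 4959623/1239906 ≈ 4.0000)
(F + N(-269, -350))/(d(112, 365) + √(95154 - 100895)) = (4959623/1239906 + 175)/((3 - 6*112) + √(95154 - 100895)) = 221943173/(1239906*((3 - 672) + √(-5741))) = 221943173/(1239906*(-669 + I*√5741))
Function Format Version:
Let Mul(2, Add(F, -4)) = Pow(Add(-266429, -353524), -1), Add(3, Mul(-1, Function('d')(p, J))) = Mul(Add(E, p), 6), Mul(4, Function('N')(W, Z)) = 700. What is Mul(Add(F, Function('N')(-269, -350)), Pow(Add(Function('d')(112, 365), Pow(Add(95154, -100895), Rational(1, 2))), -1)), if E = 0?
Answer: Add(Rational(-49493327579, 187350623204), Mul(Rational(-221943173, 562051869612), I, Pow(5741, Rational(1, 2)))) ≈ Add(-0.26417, Mul(-0.029920, I))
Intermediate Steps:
Function('N')(W, Z) = 175 (Function('N')(W, Z) = Mul(Rational(1, 4), 700) = 175)
Function('d')(p, J) = Add(3, Mul(-6, p)) (Function('d')(p, J) = Add(3, Mul(-1, Mul(Add(0, p), 6))) = Add(3, Mul(-1, Mul(p, 6))) = Add(3, Mul(-1, Mul(6, p))) = Add(3, Mul(-6, p)))
F = Rational(4959623, 1239906) (F = Add(4, Mul(Rational(1, 2), Pow(Add(-266429, -353524), -1))) = Add(4, Mul(Rational(1, 2), Pow(-619953, -1))) = Add(4, Mul(Rational(1, 2), Rational(-1, 619953))) = Add(4, Rational(-1, 1239906)) = Rational(4959623, 1239906) ≈ 4.0000)
Mul(Add(F, Function('N')(-269, -350)), Pow(Add(Function('d')(112, 365), Pow(Add(95154, -100895), Rational(1, 2))), -1)) = Mul(Add(Rational(4959623, 1239906), 175), Pow(Add(Add(3, Mul(-6, 112)), Pow(Add(95154, -100895), Rational(1, 2))), -1)) = Mul(Rational(221943173, 1239906), Pow(Add(Add(3, -672), Pow(-5741, Rational(1, 2))), -1)) = Mul(Rational(221943173, 1239906), Pow(Add(-669, Mul(I, Pow(5741, Rational(1, 2)))), -1))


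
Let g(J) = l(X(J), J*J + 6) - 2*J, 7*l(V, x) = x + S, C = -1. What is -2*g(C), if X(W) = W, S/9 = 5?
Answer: -132/7 ≈ -18.857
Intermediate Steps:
S = 45 (S = 9*5 = 45)
l(V, x) = 45/7 + x/7 (l(V, x) = (x + 45)/7 = (45 + x)/7 = 45/7 + x/7)
g(J) = 51/7 - 2*J + J**2/7 (g(J) = (45/7 + (J*J + 6)/7) - 2*J = (45/7 + (J**2 + 6)/7) - 2*J = (45/7 + (6 + J**2)/7) - 2*J = (45/7 + (6/7 + J**2/7)) - 2*J = (51/7 + J**2/7) - 2*J = 51/7 - 2*J + J**2/7)
-2*g(C) = -2*(51/7 - 2*(-1) + (1/7)*(-1)**2) = -2*(51/7 + 2 + (1/7)*1) = -2*(51/7 + 2 + 1/7) = -2*66/7 = -132/7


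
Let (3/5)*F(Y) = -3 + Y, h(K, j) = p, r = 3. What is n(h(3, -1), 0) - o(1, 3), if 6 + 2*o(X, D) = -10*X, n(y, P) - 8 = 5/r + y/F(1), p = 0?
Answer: 53/3 ≈ 17.667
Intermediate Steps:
h(K, j) = 0
F(Y) = -5 + 5*Y/3 (F(Y) = 5*(-3 + Y)/3 = -5 + 5*Y/3)
n(y, P) = 29/3 - 3*y/10 (n(y, P) = 8 + (5/3 + y/(-5 + (5/3)*1)) = 8 + (5*(1/3) + y/(-5 + 5/3)) = 8 + (5/3 + y/(-10/3)) = 8 + (5/3 + y*(-3/10)) = 8 + (5/3 - 3*y/10) = 29/3 - 3*y/10)
o(X, D) = -3 - 5*X (o(X, D) = -3 + (-10*X)/2 = -3 - 5*X)
n(h(3, -1), 0) - o(1, 3) = (29/3 - 3/10*0) - (-3 - 5*1) = (29/3 + 0) - (-3 - 5) = 29/3 - 1*(-8) = 29/3 + 8 = 53/3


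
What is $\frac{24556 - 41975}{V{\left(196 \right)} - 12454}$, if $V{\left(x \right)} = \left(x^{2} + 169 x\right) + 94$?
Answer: $- \frac{17419}{59180} \approx -0.29434$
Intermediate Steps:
$V{\left(x \right)} = 94 + x^{2} + 169 x$
$\frac{24556 - 41975}{V{\left(196 \right)} - 12454} = \frac{24556 - 41975}{\left(94 + 196^{2} + 169 \cdot 196\right) - 12454} = - \frac{17419}{\left(94 + 38416 + 33124\right) - 12454} = - \frac{17419}{71634 - 12454} = - \frac{17419}{59180}$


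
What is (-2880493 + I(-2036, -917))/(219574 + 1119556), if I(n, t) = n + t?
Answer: -1441723/669565 ≈ -2.1532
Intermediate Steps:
(-2880493 + I(-2036, -917))/(219574 + 1119556) = (-2880493 + (-2036 - 917))/(219574 + 1119556) = (-2880493 - 2953)/1339130 = -2883446*1/1339130 = -1441723/669565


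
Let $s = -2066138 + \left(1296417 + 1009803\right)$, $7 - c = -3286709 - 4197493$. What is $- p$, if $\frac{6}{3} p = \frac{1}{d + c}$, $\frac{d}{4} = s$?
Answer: $- \frac{1}{16889074} \approx -5.921 \cdot 10^{-8}$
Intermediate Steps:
$c = 7484209$ ($c = 7 - \left(-3286709 - 4197493\right) = 7 - -7484202 = 7 + 7484202 = 7484209$)
$s = 240082$ ($s = -2066138 + 2306220 = 240082$)
$d = 960328$ ($d = 4 \cdot 240082 = 960328$)
$p = \frac{1}{16889074}$ ($p = \frac{1}{2 \left(960328 + 7484209\right)} = \frac{1}{2 \cdot 8444537} = \frac{1}{2} \cdot \frac{1}{8444537} = \frac{1}{16889074} \approx 5.921 \cdot 10^{-8}$)
$- p = \left(-1\right) \frac{1}{16889074} = - \frac{1}{16889074}$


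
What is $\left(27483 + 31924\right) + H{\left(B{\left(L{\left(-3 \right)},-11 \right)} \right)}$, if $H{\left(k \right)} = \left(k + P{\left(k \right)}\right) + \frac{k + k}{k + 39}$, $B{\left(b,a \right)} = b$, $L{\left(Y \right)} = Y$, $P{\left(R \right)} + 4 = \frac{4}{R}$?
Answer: $\frac{118797}{2} \approx 59399.0$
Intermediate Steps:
$P{\left(R \right)} = -4 + \frac{4}{R}$
$H{\left(k \right)} = -4 + k + \frac{4}{k} + \frac{2 k}{39 + k}$ ($H{\left(k \right)} = \left(k - \left(4 - \frac{4}{k}\right)\right) + \frac{k + k}{k + 39} = \left(-4 + k + \frac{4}{k}\right) + \frac{2 k}{39 + k} = -4 + k + \frac{4}{k} + \frac{2 k}{39 + k}$)
$\left(27483 + 31924\right) + H{\left(B{\left(L{\left(-3 \right)},-11 \right)} \right)} = \left(27483 + 31924\right) + \frac{156 + \left(-3\right)^{3} - -456 + 37 \left(-3\right)^{2}}{\left(-3\right) \left(39 - 3\right)} = 59407 - \frac{156 - 27 + 456 + 37 \cdot 9}{3 \cdot 36} = 59407 - \frac{156 - 27 + 456 + 333}{108} = 59407 - \frac{1}{108} \cdot 918 = 59407 - \frac{17}{2} = \frac{118797}{2}$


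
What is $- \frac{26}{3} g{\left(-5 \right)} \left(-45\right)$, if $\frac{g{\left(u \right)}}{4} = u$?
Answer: $-7800$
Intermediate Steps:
$g{\left(u \right)} = 4 u$
$- \frac{26}{3} g{\left(-5 \right)} \left(-45\right) = - \frac{26}{3} \cdot 4 \left(-5\right) \left(-45\right) = \left(-26\right) \frac{1}{3} \left(-20\right) \left(-45\right) = \left(- \frac{26}{3}\right) \left(-20\right) \left(-45\right) = \frac{520}{3} \left(-45\right) = -7800$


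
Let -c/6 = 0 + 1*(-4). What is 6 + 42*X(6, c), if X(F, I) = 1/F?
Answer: 13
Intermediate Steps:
c = 24 (c = -6*(0 + 1*(-4)) = -6*(0 - 4) = -6*(-4) = 24)
6 + 42*X(6, c) = 6 + 42/6 = 6 + 42*(⅙) = 6 + 7 = 13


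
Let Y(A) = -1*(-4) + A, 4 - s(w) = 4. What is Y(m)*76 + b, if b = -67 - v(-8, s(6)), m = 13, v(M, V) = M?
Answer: 1233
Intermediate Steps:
s(w) = 0 (s(w) = 4 - 1*4 = 4 - 4 = 0)
Y(A) = 4 + A
b = -59 (b = -67 - 1*(-8) = -67 + 8 = -59)
Y(m)*76 + b = (4 + 13)*76 - 59 = 17*76 - 59 = 1292 - 59 = 1233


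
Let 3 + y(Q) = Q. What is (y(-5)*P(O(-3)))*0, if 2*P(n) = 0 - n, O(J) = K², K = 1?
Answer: 0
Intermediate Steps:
y(Q) = -3 + Q
O(J) = 1 (O(J) = 1² = 1)
P(n) = -n/2 (P(n) = (0 - n)/2 = (-n)/2 = -n/2)
(y(-5)*P(O(-3)))*0 = ((-3 - 5)*(-½*1))*0 = -8*(-½)*0 = 4*0 = 0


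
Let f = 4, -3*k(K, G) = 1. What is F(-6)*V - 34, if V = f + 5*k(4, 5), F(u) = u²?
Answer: 50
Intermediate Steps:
k(K, G) = -⅓ (k(K, G) = -⅓*1 = -⅓)
V = 7/3 (V = 4 + 5*(-⅓) = 4 - 5/3 = 7/3 ≈ 2.3333)
F(-6)*V - 34 = (-6)²*(7/3) - 34 = 36*(7/3) - 34 = 84 - 34 = 50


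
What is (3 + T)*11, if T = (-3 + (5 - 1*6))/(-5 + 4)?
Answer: 77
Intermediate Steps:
T = 4 (T = (-3 + (5 - 6))/(-1) = (-3 - 1)*(-1) = -4*(-1) = 4)
(3 + T)*11 = (3 + 4)*11 = 7*11 = 77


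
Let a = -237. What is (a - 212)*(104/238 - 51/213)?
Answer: -749381/8449 ≈ -88.695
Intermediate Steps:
(a - 212)*(104/238 - 51/213) = (-237 - 212)*(104/238 - 51/213) = -449*(104*(1/238) - 51*1/213) = -449*(52/119 - 17/71) = -449*1669/8449 = -749381/8449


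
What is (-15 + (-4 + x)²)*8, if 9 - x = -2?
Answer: 272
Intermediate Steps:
x = 11 (x = 9 - 1*(-2) = 9 + 2 = 11)
(-15 + (-4 + x)²)*8 = (-15 + (-4 + 11)²)*8 = (-15 + 7²)*8 = (-15 + 49)*8 = 34*8 = 272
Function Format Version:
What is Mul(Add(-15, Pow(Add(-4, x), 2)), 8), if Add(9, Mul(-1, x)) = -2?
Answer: 272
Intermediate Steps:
x = 11 (x = Add(9, Mul(-1, -2)) = Add(9, 2) = 11)
Mul(Add(-15, Pow(Add(-4, x), 2)), 8) = Mul(Add(-15, Pow(Add(-4, 11), 2)), 8) = Mul(Add(-15, Pow(7, 2)), 8) = Mul(Add(-15, 49), 8) = Mul(34, 8) = 272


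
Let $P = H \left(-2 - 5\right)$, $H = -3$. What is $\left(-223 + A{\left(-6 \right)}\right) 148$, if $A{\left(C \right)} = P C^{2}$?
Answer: $78884$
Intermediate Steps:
$P = 21$ ($P = - 3 \left(-2 - 5\right) = \left(-3\right) \left(-7\right) = 21$)
$A{\left(C \right)} = 21 C^{2}$
$\left(-223 + A{\left(-6 \right)}\right) 148 = \left(-223 + 21 \left(-6\right)^{2}\right) 148 = \left(-223 + 21 \cdot 36\right) 148 = \left(-223 + 756\right) 148 = 533 \cdot 148 = 78884$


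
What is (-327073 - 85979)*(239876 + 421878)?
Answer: -273338813208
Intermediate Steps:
(-327073 - 85979)*(239876 + 421878) = -413052*661754 = -273338813208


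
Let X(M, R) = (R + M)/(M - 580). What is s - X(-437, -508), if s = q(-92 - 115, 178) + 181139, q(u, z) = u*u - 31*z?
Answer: 24687005/113 ≈ 2.1847e+5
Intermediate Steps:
X(M, R) = (M + R)/(-580 + M)
q(u, z) = u² - 31*z
s = 218470 (s = ((-92 - 115)² - 31*178) + 181139 = ((-207)² - 5518) + 181139 = (42849 - 5518) + 181139 = 37331 + 181139 = 218470)
s - X(-437, -508) = 218470 - (-437 - 508)/(-580 - 437) = 218470 - (-945)/(-1017) = 218470 - (-1)*(-945)/1017 = 218470 - 1*105/113 = 218470 - 105/113 = 24687005/113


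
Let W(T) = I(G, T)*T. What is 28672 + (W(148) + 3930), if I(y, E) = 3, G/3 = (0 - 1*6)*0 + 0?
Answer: 33046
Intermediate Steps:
G = 0 (G = 3*((0 - 1*6)*0 + 0) = 3*((0 - 6)*0 + 0) = 3*(-6*0 + 0) = 3*(0 + 0) = 3*0 = 0)
W(T) = 3*T
28672 + (W(148) + 3930) = 28672 + (3*148 + 3930) = 28672 + (444 + 3930) = 28672 + 4374 = 33046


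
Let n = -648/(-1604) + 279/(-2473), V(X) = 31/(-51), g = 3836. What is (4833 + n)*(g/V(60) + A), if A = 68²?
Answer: -250637875463952/30741863 ≈ -8.1530e+6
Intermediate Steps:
A = 4624
V(X) = -31/51 (V(X) = 31*(-1/51) = -31/51)
n = 288747/991673 (n = -648*(-1/1604) + 279*(-1/2473) = 162/401 - 279/2473 = 288747/991673 ≈ 0.29117)
(4833 + n)*(g/V(60) + A) = (4833 + 288747/991673)*(3836/(-31/51) + 4624) = 4793044356*(3836*(-51/31) + 4624)/991673 = 4793044356*(-195636/31 + 4624)/991673 = (4793044356/991673)*(-52292/31) = -250637875463952/30741863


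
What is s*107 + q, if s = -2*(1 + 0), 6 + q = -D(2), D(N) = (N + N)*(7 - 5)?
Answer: -228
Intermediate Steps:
D(N) = 4*N (D(N) = (2*N)*2 = 4*N)
q = -14 (q = -6 - 4*2 = -6 - 1*8 = -6 - 8 = -14)
s = -2 (s = -2*1 = -2)
s*107 + q = -2*107 - 14 = -214 - 14 = -228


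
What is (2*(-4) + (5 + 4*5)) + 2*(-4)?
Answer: 9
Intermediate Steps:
(2*(-4) + (5 + 4*5)) + 2*(-4) = (-8 + (5 + 20)) - 8 = (-8 + 25) - 8 = 17 - 8 = 9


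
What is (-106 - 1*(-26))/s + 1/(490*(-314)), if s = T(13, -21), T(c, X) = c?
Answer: -12308813/2000180 ≈ -6.1539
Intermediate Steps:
s = 13
(-106 - 1*(-26))/s + 1/(490*(-314)) = (-106 - 1*(-26))/13 + 1/(490*(-314)) = (-106 + 26)*(1/13) + (1/490)*(-1/314) = -80*1/13 - 1/153860 = -80/13 - 1/153860 = -12308813/2000180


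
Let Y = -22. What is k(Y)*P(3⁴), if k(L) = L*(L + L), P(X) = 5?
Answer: 4840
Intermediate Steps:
k(L) = 2*L² (k(L) = L*(2*L) = 2*L²)
k(Y)*P(3⁴) = (2*(-22)²)*5 = (2*484)*5 = 968*5 = 4840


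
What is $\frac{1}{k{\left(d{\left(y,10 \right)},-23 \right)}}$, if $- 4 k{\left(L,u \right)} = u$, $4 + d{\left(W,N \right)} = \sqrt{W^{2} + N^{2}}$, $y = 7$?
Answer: $\frac{4}{23} \approx 0.17391$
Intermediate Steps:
$d{\left(W,N \right)} = -4 + \sqrt{N^{2} + W^{2}}$ ($d{\left(W,N \right)} = -4 + \sqrt{W^{2} + N^{2}} = -4 + \sqrt{N^{2} + W^{2}}$)
$k{\left(L,u \right)} = - \frac{u}{4}$
$\frac{1}{k{\left(d{\left(y,10 \right)},-23 \right)}} = \frac{1}{\left(- \frac{1}{4}\right) \left(-23\right)} = \frac{1}{\frac{23}{4}} = \frac{4}{23}$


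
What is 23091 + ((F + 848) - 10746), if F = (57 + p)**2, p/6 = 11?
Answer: 28322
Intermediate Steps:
p = 66 (p = 6*11 = 66)
F = 15129 (F = (57 + 66)**2 = 123**2 = 15129)
23091 + ((F + 848) - 10746) = 23091 + ((15129 + 848) - 10746) = 23091 + (15977 - 10746) = 23091 + 5231 = 28322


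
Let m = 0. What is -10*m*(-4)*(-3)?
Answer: 0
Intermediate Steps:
-10*m*(-4)*(-3) = -10*0*(-4)*(-3) = -0*(-3) = -10*0 = 0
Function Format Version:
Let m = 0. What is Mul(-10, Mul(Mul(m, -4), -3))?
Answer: 0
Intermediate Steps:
Mul(-10, Mul(Mul(m, -4), -3)) = Mul(-10, Mul(Mul(0, -4), -3)) = Mul(-10, Mul(0, -3)) = Mul(-10, 0) = 0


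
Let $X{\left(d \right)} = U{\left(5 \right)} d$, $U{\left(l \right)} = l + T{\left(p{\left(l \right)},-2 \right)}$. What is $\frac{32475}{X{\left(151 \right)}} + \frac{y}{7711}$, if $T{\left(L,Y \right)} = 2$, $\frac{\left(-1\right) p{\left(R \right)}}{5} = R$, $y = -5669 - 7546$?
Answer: $\frac{236446470}{8150527} \approx 29.01$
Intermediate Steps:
$y = -13215$ ($y = -5669 - 7546 = -13215$)
$p{\left(R \right)} = - 5 R$
$U{\left(l \right)} = 2 + l$ ($U{\left(l \right)} = l + 2 = 2 + l$)
$X{\left(d \right)} = 7 d$ ($X{\left(d \right)} = \left(2 + 5\right) d = 7 d$)
$\frac{32475}{X{\left(151 \right)}} + \frac{y}{7711} = \frac{32475}{7 \cdot 151} - \frac{13215}{7711} = \frac{32475}{1057} - \frac{13215}{7711} = \frac{236446470}{8150527}$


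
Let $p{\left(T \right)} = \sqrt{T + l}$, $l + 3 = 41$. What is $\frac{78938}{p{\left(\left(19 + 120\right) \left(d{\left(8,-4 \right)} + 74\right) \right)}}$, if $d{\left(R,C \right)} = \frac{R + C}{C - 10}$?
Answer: $\frac{39469 \sqrt{503930}}{35995} \approx 778.39$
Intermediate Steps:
$l = 38$ ($l = -3 + 41 = 38$)
$d{\left(R,C \right)} = \frac{C + R}{-10 + C}$
$p{\left(T \right)} = \sqrt{38 + T}$ ($p{\left(T \right)} = \sqrt{T + 38} = \sqrt{38 + T}$)
$\frac{78938}{p{\left(\left(19 + 120\right) \left(d{\left(8,-4 \right)} + 74\right) \right)}} = \frac{78938}{\sqrt{38 + \left(19 + 120\right) \left(\frac{-4 + 8}{-10 - 4} + 74\right)}} = \frac{78938}{\sqrt{38 + 139 \left(\frac{1}{-14} \cdot 4 + 74\right)}} = \frac{78938}{\sqrt{38 + 139 \left(\left(- \frac{1}{14}\right) 4 + 74\right)}} = \frac{78938}{\sqrt{38 + 139 \left(- \frac{2}{7} + 74\right)}} = \frac{78938}{\sqrt{38 + 139 \cdot \frac{516}{7}}} = \frac{78938}{\sqrt{38 + \frac{71724}{7}}} = \frac{78938}{\sqrt{\frac{71990}{7}}} = \frac{78938}{\frac{1}{7} \sqrt{503930}} = 78938 \frac{\sqrt{503930}}{71990} = \frac{39469 \sqrt{503930}}{35995}$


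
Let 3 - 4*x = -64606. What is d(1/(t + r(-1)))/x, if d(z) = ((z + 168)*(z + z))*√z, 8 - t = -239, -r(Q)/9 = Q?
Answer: 43009/8468430848 ≈ 5.0787e-6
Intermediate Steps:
r(Q) = -9*Q
x = 64609/4 (x = ¾ - ¼*(-64606) = ¾ + 32303/2 = 64609/4 ≈ 16152.)
t = 247 (t = 8 - 1*(-239) = 8 + 239 = 247)
d(z) = 2*z^(3/2)*(168 + z) (d(z) = ((168 + z)*(2*z))*√z = (2*z*(168 + z))*√z = 2*z^(3/2)*(168 + z))
d(1/(t + r(-1)))/x = (2*(1/(247 - 9*(-1)))^(3/2)*(168 + 1/(247 - 9*(-1))))/(64609/4) = (2*(1/(247 + 9))^(3/2)*(168 + 1/(247 + 9)))*(4/64609) = (2*(1/256)^(3/2)*(168 + 1/256))*(4/64609) = (2*(1/4096)*(43009/256))*(4/64609) = (43009/524288)*(4/64609) = 43009/8468430848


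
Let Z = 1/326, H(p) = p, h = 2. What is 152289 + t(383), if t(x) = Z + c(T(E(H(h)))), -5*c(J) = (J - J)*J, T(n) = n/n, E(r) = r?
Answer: 49646215/326 ≈ 1.5229e+5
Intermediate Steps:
T(n) = 1
Z = 1/326 ≈ 0.0030675
c(J) = 0 (c(J) = -(J - J)*J/5 = -0*J = -⅕*0 = 0)
t(x) = 1/326 (t(x) = 1/326 + 0 = 1/326)
152289 + t(383) = 152289 + 1/326 = 49646215/326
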